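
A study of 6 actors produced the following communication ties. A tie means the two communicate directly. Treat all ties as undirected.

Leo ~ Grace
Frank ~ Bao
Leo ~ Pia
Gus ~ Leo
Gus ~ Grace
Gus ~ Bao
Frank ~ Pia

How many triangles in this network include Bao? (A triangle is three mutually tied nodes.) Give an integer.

Bao's neighbors are Frank and Gus, but none of them are tied to each other, so no triangle contains Bao.

0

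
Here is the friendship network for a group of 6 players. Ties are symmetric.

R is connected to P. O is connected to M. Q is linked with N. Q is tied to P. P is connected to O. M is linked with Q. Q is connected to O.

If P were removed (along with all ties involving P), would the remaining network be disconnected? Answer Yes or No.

Removing P leaves {R} with no path to {M, N, O, and Q}, so the network splits into 2 components. P is a cut vertex.

Yes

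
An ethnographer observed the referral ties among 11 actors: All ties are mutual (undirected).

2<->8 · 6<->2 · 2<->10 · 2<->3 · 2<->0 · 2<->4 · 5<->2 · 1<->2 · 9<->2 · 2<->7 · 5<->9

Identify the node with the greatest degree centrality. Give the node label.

Degrees — 0:1, 1:1, 2:10, 3:1, 4:1, 5:2, 6:1, 7:1, 8:1, 9:2, 10:1.
The maximum is 10, attained only by 2.

2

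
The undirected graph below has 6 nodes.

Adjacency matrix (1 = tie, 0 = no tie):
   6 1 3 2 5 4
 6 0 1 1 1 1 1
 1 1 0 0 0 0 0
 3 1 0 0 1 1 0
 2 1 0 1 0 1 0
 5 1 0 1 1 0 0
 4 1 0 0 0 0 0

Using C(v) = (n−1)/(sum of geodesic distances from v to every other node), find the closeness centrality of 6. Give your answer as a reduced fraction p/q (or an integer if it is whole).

Distances from 6: 1:1, 2:1, 3:1, 4:1, 5:1. Sum = 5.
n = 6, so closeness = 5/5 = 1.

1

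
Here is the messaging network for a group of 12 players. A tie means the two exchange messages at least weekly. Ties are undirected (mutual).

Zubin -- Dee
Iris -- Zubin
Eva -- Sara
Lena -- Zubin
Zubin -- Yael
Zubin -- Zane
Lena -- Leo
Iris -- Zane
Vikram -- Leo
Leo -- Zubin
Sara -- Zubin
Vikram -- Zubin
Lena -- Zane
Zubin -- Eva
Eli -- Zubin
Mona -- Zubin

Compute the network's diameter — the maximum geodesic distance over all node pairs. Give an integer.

2

Eccentricity of each node (its greatest distance to any other): Dee:2, Eli:2, Eva:2, Iris:2, Lena:2, Leo:2, Mona:2, Sara:2, Vikram:2, Yael:2, Zane:2, Zubin:1.
The maximum eccentricity is 2, realized for instance by the pair Eva–Yael via Eva – Zubin – Yael. So the diameter is 2.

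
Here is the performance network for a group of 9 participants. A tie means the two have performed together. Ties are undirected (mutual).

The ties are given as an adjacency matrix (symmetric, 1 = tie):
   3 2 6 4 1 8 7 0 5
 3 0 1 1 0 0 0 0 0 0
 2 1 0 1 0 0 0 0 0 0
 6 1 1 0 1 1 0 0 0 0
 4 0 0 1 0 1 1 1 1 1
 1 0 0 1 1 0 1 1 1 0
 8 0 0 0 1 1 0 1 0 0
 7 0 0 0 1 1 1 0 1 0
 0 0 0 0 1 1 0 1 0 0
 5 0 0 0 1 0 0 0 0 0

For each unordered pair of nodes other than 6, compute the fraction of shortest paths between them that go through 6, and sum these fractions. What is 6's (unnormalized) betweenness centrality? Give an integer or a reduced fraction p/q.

12

Pairs whose geodesics pass through 6 — 3–4: 1; 3–1: 1; 3–8: 2/2; 3–7: 2/2; 3–0: 2/2; 3–5: 1; 2–4: 1; 2–1: 1; 2–8: 2/2; 2–7: 2/2; 2–0: 2/2; 2–5: 1.
All other pairs contribute 0.
Summing the contributions gives betweenness(6) = 12.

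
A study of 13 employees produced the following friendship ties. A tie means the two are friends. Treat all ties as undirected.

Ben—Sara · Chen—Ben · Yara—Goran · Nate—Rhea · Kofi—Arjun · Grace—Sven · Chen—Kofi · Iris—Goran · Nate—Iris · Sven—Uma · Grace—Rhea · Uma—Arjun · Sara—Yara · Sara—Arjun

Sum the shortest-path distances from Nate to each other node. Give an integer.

Distances from Nate: Arjun:5, Ben:5, Chen:6, Goran:2, Grace:2, Iris:1, Kofi:6, Rhea:1, Sara:4, Sven:3, Uma:4, Yara:3.
Sum = 5 + 5 + 6 + 2 + 2 + 1 + 6 + 1 + 4 + 3 + 4 + 3 = 42.

42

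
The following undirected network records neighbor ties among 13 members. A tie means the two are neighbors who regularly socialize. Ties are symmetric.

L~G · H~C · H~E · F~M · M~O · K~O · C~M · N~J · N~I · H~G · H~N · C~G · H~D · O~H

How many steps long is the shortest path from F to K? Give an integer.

One shortest route is F – M – O – K, which uses 3 edges, and at distance 2 from F we only reach {C, O}, which does not include K. So d(F,K) = 3.

3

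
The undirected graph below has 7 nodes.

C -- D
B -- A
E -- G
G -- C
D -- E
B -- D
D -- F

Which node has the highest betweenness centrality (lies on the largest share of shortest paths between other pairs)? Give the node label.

D

Unnormalized betweenness of each node: A:0, B:5, C:2, D:23/2, E:2, F:0, G:1/2.
D has the largest value, 23/2, making it the main broker — the node through which the most shortest paths run.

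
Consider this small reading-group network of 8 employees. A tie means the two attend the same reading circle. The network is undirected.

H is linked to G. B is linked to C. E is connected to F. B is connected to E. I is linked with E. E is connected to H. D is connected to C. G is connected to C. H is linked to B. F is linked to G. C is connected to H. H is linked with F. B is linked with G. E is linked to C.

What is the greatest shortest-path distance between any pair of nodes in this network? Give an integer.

Eccentricity of each node (its greatest distance to any other): B:2, C:2, D:3, E:2, F:3, G:3, H:2, I:3.
The maximum eccentricity is 3, realized for instance by the pair G–I via G – H – E – I. So the diameter is 3.

3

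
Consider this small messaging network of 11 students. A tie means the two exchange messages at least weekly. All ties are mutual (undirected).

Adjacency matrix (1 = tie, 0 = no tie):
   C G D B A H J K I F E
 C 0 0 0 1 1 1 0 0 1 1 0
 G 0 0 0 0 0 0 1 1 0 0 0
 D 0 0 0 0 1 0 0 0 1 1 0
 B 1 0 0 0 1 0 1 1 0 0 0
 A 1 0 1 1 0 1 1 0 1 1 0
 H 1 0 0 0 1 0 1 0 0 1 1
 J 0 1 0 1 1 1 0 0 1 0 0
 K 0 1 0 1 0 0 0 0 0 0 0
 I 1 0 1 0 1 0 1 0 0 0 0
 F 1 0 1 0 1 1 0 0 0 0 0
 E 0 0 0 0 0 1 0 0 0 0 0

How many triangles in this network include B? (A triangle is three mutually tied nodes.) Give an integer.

2

B's neighbors: A, C, J, and K.
Neighbor pairs that are themselves tied: B–A–C; B–A–J. Each forms one triangle with B, for 2 in total.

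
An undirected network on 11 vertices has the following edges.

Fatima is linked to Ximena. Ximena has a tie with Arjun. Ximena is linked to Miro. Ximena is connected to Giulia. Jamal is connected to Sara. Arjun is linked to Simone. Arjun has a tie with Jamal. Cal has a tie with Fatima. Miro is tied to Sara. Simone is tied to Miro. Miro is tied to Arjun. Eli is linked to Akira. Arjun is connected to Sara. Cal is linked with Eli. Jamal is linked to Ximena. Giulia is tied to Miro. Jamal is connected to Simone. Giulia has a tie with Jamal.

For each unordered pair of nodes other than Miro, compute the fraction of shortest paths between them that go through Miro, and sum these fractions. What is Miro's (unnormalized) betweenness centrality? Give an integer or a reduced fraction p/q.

Pairs whose geodesics pass through Miro — Cal–Sara: 1/3; Cal–Simone: 1/3; Fatima–Sara: 1/3; Fatima–Simone: 1/3; Akira–Sara: 1/3; Akira–Simone: 1/3; Eli–Sara: 1/3; Eli–Simone: 1/3; Sara–Ximena: 1/3; Sara–Giulia: 1/2; Sara–Simone: 1/3; Ximena–Simone: 1/3; Giulia–Simone: 1/2; Giulia–Arjun: 1/3.
All other pairs contribute 0.
Summing the contributions gives betweenness(Miro) = 5.

5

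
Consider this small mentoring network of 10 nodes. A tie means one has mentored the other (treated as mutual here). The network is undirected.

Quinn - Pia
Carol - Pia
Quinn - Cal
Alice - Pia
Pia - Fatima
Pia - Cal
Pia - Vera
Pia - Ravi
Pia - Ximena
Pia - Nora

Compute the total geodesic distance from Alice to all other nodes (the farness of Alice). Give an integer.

Distances from Alice: Cal:2, Carol:2, Fatima:2, Nora:2, Pia:1, Quinn:2, Ravi:2, Vera:2, Ximena:2.
Sum = 2 + 2 + 2 + 2 + 1 + 2 + 2 + 2 + 2 = 17.

17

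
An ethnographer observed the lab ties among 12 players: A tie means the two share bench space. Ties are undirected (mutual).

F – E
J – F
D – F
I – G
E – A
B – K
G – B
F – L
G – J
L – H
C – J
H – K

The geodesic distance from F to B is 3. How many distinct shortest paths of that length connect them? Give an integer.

The shortest distance is 3, and the only length-3 path is F–J–G–B. So there is exactly 1 shortest path.

1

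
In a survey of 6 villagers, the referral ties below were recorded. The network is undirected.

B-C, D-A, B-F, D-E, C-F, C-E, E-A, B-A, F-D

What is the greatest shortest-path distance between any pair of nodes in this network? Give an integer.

Eccentricity of each node (its greatest distance to any other): A:2, B:2, C:2, D:2, E:2, F:2.
The maximum eccentricity is 2, realized for instance by the pair E–F via E – C – F. So the diameter is 2.

2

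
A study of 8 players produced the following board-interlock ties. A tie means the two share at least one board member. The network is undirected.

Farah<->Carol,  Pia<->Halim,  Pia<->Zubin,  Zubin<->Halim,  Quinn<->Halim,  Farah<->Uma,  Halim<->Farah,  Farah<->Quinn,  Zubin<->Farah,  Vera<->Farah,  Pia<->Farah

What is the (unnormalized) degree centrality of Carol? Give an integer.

1

Carol is directly tied to Farah. That is 1 neighbor, so the degree of Carol is 1.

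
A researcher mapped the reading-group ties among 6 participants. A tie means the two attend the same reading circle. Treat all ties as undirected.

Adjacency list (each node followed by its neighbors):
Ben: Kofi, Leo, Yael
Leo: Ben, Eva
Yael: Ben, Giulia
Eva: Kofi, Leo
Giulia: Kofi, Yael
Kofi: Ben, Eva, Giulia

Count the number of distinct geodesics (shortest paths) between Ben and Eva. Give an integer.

2

The shortest distance is 2. The length-2 paths are: Ben–Kofi–Eva; Ben–Leo–Eva.
That gives 2 distinct shortest paths.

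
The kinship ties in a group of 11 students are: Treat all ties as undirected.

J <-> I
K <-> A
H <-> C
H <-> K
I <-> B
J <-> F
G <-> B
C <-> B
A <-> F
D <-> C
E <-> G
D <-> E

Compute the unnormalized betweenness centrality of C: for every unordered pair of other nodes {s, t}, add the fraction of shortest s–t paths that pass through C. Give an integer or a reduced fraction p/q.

Pairs whose geodesics pass through C — G–H: 1; G–K: 1; G–A: 1/2; E–H: 1; E–K: 1; E–A: 1; D–H: 1; D–K: 1; D–A: 1; D–F: 2/2; D–J: 1; D–I: 1; D–B: 1; H–J: 1/2 … (+5 more pairs).
All other pairs contribute 0.
Summing the contributions gives betweenness(C) = 17.

17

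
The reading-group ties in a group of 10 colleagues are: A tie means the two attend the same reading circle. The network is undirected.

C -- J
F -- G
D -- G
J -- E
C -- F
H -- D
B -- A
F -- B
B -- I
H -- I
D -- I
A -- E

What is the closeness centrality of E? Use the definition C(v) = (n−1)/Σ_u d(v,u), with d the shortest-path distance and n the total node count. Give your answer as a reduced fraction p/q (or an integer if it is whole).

3/8

Distances from E: A:1, B:2, C:2, D:4, F:3, G:4, H:4, I:3, J:1. Sum = 24.
n = 10, so closeness = 9/24 = 3/8.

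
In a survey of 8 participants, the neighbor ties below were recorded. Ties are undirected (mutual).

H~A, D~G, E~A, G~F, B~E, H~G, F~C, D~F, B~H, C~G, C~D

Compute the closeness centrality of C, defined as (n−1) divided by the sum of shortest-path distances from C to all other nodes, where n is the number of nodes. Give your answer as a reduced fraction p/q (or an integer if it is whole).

Distances from C: A:3, B:3, D:1, E:4, F:1, G:1, H:2. Sum = 15.
n = 8, so closeness = 7/15.

7/15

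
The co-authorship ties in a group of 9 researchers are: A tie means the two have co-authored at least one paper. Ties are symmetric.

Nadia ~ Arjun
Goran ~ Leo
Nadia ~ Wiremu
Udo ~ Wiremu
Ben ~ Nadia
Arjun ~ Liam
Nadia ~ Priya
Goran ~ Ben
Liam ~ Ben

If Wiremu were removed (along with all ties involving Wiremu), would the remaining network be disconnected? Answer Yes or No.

Removing Wiremu leaves {Arjun, Ben, Goran, Leo, Liam, Nadia, and Priya} with no path to {Udo}, so the network splits into 2 components. Wiremu is a cut vertex.

Yes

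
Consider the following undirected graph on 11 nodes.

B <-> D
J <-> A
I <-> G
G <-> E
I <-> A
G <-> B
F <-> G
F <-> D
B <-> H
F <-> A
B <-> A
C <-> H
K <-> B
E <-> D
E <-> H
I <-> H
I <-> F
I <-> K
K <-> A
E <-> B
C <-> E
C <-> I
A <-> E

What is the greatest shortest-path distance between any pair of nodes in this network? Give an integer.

Eccentricity of each node (its greatest distance to any other): A:2, B:2, C:3, D:3, E:2, F:2, G:3, H:3, I:2, J:3, K:2.
The maximum eccentricity is 3, realized for instance by the pair J–H via J – A – B – H. So the diameter is 3.

3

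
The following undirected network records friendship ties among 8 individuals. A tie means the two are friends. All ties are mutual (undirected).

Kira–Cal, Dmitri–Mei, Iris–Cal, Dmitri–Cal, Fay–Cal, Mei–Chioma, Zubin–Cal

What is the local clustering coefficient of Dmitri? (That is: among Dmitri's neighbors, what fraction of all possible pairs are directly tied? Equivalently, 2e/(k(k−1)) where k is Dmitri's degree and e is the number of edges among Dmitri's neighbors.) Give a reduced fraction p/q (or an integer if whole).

0

Dmitri's neighbors: Cal and Mei (k = 2).
Possible neighbor pairs: C(2,2) = 1. Edges among them: none → e = 0.
Clustering(Dmitri) = 0/1.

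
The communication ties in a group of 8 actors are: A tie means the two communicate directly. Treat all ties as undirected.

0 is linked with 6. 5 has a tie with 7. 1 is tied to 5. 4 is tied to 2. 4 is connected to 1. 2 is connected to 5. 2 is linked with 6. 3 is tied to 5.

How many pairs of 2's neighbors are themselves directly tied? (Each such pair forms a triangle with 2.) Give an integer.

0

2's neighbors are 4, 5, and 6, but none of them are tied to each other, so no triangle contains 2.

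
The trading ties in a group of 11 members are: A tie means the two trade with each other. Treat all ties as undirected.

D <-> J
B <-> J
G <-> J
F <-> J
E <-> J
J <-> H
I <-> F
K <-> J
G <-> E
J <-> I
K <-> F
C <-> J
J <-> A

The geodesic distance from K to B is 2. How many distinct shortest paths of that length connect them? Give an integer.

1

The shortest distance is 2, and the only length-2 path is K–J–B. So there is exactly 1 shortest path.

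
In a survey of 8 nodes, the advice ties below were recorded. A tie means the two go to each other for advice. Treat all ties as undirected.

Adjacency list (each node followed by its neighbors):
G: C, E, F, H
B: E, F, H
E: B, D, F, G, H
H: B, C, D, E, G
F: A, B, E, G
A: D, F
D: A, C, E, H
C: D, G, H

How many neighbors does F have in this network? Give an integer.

F is directly tied to A, B, E, and G. That is 4 neighbors, so the degree of F is 4.

4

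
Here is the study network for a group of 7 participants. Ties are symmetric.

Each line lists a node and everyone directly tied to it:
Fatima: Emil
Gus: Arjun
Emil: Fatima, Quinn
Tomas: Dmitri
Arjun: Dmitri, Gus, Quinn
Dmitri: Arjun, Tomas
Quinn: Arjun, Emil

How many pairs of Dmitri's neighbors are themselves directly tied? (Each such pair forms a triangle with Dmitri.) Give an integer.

Dmitri's neighbors are Arjun and Tomas, but none of them are tied to each other, so no triangle contains Dmitri.

0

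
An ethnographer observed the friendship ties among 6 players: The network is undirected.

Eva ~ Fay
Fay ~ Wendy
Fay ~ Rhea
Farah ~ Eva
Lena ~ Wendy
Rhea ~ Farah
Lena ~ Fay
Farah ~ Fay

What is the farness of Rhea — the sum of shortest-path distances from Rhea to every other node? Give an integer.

8

Distances from Rhea: Eva:2, Farah:1, Fay:1, Lena:2, Wendy:2.
Sum = 2 + 1 + 1 + 2 + 2 = 8.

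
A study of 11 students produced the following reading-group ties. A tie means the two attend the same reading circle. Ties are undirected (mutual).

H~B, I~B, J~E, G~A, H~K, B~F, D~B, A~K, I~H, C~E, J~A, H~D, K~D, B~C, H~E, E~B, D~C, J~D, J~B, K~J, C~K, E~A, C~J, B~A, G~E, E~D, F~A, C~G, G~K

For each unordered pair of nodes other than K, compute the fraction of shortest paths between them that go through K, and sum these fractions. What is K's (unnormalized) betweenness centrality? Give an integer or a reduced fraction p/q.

77/30

Pairs whose geodesics pass through K — I–G: 1/5; C–A: 1/5; C–H: 1/4; D–A: 1/4; D–G: 1/3; A–H: 1/3; H–J: 1/4; H–G: 1/2; J–G: 1/4.
All other pairs contribute 0.
Summing the contributions gives betweenness(K) = 77/30.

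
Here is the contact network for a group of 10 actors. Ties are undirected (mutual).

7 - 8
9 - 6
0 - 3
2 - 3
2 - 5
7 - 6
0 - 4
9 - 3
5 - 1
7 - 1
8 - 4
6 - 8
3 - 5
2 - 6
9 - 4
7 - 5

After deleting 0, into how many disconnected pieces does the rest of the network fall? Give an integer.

1

0's neighbors (3 and 4) remain reachable from one another through other ties, so the rest of the network stays in one piece.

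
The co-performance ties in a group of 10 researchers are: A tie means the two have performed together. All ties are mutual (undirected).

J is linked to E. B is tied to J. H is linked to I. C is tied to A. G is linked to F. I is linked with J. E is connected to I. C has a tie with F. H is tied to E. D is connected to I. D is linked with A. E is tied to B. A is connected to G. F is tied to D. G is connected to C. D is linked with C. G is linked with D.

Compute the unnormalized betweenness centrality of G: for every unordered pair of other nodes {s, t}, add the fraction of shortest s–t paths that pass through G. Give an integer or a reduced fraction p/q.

Pairs whose geodesics pass through G — F–A: 1/3.
All other pairs contribute 0.
Summing the contributions gives betweenness(G) = 1/3.

1/3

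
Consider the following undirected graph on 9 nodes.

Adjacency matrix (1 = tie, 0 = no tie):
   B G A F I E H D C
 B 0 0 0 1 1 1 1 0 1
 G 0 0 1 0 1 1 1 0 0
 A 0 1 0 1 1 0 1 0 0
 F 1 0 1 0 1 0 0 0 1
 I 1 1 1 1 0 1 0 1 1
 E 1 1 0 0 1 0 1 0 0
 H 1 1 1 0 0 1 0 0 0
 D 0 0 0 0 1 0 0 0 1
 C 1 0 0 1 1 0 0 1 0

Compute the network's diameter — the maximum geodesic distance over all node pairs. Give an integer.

Eccentricity of each node (its greatest distance to any other): A:2, B:2, C:2, D:3, E:2, F:2, G:2, H:3, I:2.
The maximum eccentricity is 3, realized for instance by the pair H–D via H – B – C – D. So the diameter is 3.

3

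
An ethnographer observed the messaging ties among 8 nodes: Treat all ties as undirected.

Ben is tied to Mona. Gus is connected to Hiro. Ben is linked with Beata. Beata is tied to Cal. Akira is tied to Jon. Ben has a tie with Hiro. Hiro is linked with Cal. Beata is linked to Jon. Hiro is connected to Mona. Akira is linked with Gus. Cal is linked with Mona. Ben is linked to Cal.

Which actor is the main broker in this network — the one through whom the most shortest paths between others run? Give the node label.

Unnormalized betweenness of each node: Akira:5/3, Beata:14/3, Ben:13/6, Cal:13/6, Gus:10/3, Hiro:17/3, Jon:7/3, Mona:0.
Hiro has the largest value, 17/3, making it the main broker — the node through which the most shortest paths run.

Hiro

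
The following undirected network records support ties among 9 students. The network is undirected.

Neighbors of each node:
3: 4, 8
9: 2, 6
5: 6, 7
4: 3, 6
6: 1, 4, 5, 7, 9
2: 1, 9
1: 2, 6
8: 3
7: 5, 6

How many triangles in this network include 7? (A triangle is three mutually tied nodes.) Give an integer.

1

7's neighbors: 5 and 6.
Neighbor pairs that are themselves tied: 7–5–6. Each forms one triangle with 7, for 1 in total.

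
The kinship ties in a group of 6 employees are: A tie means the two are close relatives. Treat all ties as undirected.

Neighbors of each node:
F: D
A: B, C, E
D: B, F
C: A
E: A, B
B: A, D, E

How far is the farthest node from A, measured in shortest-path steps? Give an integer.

Distances from A: B:1, C:1, D:2, E:1, F:3.
The largest is 3 (to F), so the eccentricity of A is 3.

3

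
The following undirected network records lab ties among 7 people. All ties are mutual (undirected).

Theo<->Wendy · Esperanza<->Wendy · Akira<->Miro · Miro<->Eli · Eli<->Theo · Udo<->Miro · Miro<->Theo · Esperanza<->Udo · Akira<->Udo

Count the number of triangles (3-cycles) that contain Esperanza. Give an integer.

0

Esperanza's neighbors are Udo and Wendy, but none of them are tied to each other, so no triangle contains Esperanza.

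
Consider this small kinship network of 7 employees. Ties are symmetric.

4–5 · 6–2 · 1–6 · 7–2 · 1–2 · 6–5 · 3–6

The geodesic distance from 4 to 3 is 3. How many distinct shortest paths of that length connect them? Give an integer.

The shortest distance is 3, and the only length-3 path is 4–5–6–3. So there is exactly 1 shortest path.

1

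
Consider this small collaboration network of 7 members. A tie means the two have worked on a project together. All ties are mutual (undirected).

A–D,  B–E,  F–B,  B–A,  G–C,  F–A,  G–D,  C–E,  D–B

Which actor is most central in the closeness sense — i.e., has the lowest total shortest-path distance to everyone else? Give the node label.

Farness (sum of distances to all others) for each node — A:10, B:8, C:12, D:9, E:10, F:12, G:11.
The smallest farness is 8, for B, so B has the highest closeness.

B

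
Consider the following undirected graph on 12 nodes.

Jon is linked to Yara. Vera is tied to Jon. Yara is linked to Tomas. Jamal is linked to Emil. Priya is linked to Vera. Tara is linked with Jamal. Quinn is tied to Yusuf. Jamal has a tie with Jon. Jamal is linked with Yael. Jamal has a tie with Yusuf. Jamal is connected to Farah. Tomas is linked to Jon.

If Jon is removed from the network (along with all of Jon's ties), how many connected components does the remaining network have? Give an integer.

3

Without Jon, the remaining ties split the others into: {Emil, Farah, Jamal, Quinn, Tara, Yael, Yusuf}; {Priya, Vera}; {Tomas, Yara}.
That's 3 separate components.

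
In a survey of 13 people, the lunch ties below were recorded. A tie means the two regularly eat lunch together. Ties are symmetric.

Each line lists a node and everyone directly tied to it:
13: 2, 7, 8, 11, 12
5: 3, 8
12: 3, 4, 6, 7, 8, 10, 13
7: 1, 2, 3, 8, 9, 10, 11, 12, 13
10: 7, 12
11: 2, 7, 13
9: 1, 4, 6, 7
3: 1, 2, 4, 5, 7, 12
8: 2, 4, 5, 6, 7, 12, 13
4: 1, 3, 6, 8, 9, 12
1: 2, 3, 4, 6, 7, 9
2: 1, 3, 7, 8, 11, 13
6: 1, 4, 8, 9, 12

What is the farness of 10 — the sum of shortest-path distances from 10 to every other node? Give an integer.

23

Distances from 10: 1:2, 2:2, 3:2, 4:2, 5:3, 6:2, 7:1, 8:2, 9:2, 11:2, 12:1, 13:2.
Sum = 2 + 2 + 2 + 2 + 3 + 2 + 1 + 2 + 2 + 2 + 1 + 2 = 23.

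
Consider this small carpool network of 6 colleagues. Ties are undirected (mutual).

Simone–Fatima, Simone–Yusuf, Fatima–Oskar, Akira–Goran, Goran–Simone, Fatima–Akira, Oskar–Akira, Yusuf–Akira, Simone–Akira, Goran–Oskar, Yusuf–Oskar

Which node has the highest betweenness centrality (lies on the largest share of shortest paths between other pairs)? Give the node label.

Unnormalized betweenness of each node: Akira:5/4, Fatima:1/4, Goran:1/4, Oskar:1, Simone:1, Yusuf:1/4.
Akira has the largest value, 5/4, making it the main broker — the node through which the most shortest paths run.

Akira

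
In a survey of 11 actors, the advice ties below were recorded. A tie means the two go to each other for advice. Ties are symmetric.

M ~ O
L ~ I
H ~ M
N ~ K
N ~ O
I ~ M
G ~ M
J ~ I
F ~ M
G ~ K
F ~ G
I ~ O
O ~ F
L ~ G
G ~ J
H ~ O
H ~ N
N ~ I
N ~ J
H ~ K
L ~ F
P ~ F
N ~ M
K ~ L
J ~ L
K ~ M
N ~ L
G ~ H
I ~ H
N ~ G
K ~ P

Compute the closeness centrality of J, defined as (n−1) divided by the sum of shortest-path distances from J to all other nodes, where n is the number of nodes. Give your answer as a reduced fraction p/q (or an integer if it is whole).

10/17

Distances from J: F:2, G:1, H:2, I:1, K:2, L:1, M:2, N:1, O:2, P:3. Sum = 17.
n = 11, so closeness = 10/17.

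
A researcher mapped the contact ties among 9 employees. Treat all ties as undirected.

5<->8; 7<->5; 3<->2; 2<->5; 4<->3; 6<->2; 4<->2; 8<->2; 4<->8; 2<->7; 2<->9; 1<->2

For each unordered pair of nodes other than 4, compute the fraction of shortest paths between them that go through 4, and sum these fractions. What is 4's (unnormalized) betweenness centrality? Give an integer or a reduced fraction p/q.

Pairs whose geodesics pass through 4 — 3–8: 1/2.
All other pairs contribute 0.
Summing the contributions gives betweenness(4) = 1/2.

1/2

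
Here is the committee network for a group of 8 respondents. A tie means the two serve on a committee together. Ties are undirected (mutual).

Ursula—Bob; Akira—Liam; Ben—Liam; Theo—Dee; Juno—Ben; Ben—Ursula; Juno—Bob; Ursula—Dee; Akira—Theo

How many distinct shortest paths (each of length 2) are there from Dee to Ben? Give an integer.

1

The shortest distance is 2, and the only length-2 path is Dee–Ursula–Ben. So there is exactly 1 shortest path.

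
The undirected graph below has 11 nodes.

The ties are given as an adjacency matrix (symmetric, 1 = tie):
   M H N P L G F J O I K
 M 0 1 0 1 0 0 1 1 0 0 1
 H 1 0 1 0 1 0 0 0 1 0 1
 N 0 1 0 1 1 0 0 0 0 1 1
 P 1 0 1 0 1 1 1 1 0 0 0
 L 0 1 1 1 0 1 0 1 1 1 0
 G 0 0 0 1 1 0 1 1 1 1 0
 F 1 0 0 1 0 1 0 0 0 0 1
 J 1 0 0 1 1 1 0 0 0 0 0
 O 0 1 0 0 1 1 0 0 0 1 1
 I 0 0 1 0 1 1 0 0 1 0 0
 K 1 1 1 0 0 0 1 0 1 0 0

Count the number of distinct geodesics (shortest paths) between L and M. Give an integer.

3

The shortest distance is 2. The length-2 paths are: L–H–M; L–P–M; L–J–M.
That gives 3 distinct shortest paths.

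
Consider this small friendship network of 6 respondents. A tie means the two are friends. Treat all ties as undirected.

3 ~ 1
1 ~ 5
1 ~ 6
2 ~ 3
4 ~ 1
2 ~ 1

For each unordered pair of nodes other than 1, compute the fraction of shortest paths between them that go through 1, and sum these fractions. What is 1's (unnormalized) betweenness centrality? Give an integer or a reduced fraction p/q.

9

Pairs whose geodesics pass through 1 — 3–5: 1; 3–6: 1; 3–4: 1; 5–6: 1; 5–4: 1; 5–2: 1; 6–4: 1; 6–2: 1; 4–2: 1.
All other pairs contribute 0.
Summing the contributions gives betweenness(1) = 9.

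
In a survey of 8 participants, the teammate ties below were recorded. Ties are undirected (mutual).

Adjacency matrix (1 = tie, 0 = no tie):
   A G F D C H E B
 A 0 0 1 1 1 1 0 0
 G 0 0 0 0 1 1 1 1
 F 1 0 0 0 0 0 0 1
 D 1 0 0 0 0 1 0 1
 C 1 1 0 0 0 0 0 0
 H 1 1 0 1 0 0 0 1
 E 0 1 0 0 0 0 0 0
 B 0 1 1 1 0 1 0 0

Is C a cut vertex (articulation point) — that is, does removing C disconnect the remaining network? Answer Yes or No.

Even without C, every remaining node can still reach every other (the residual graph is connected), so C is not a cut vertex.

No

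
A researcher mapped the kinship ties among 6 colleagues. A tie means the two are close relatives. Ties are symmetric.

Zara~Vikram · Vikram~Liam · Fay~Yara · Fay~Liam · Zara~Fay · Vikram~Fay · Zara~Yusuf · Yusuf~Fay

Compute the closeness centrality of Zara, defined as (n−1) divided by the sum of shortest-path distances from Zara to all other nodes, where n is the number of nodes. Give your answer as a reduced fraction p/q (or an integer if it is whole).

5/7

Distances from Zara: Fay:1, Liam:2, Vikram:1, Yara:2, Yusuf:1. Sum = 7.
n = 6, so closeness = 5/7.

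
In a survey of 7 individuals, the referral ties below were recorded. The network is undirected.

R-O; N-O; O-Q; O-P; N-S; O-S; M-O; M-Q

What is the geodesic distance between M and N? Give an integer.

One shortest route is M – O – N, which uses 2 edges, and M and N are not directly tied, so nothing shorter exists. So d(M,N) = 2.

2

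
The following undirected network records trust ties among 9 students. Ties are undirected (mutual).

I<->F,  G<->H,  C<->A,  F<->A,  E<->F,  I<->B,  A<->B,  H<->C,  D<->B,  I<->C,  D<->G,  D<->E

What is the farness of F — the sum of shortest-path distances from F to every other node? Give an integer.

15

Distances from F: A:1, B:2, C:2, D:2, E:1, G:3, H:3, I:1.
Sum = 1 + 2 + 2 + 2 + 1 + 3 + 3 + 1 = 15.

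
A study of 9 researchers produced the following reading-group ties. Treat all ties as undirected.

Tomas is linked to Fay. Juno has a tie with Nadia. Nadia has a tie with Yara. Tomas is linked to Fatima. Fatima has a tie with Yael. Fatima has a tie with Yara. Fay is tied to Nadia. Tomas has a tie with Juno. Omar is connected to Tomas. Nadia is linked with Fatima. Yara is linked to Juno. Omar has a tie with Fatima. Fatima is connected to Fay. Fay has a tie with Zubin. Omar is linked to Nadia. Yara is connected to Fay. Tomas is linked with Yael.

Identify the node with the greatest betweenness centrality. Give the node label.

Fay

Unnormalized betweenness of each node: Fatima:21/4, Fay:91/12, Juno:7/12, Nadia:8/3, Omar:1/4, Tomas:14/3, Yael:0, Yara:1, Zubin:0.
Fay has the largest value, 91/12, making it the main broker — the node through which the most shortest paths run.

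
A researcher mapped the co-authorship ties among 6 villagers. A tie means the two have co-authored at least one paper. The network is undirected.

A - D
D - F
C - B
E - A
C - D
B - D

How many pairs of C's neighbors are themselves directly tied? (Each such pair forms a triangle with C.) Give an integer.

1

C's neighbors: B and D.
Neighbor pairs that are themselves tied: C–B–D. Each forms one triangle with C, for 1 in total.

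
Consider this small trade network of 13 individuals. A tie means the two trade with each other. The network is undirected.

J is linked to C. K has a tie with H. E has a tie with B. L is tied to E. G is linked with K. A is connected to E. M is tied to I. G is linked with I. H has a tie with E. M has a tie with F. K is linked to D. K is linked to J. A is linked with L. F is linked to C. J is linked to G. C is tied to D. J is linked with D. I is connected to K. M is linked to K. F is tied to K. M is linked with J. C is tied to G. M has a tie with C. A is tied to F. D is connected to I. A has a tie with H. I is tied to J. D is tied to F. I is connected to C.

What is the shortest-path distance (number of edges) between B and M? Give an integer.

4

One shortest route is B – E – A – F – M, which uses 4 edges, and at distance 3 from B we only reach {F, K}, which does not include M. So d(B,M) = 4.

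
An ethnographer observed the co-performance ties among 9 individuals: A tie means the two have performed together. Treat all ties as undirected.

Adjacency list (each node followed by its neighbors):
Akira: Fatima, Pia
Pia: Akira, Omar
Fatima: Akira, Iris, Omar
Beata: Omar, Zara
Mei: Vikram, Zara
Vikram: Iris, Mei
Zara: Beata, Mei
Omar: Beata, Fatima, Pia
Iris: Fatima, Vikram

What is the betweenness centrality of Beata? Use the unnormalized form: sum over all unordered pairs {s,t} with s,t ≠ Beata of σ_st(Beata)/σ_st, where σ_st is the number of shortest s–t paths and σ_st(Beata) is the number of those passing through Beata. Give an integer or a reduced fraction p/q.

6

Pairs whose geodesics pass through Beata — Omar–Zara: 1; Omar–Mei: 1; Zara–Fatima: 1; Zara–Akira: 2/2; Zara–Pia: 1; Mei–Pia: 1.
All other pairs contribute 0.
Summing the contributions gives betweenness(Beata) = 6.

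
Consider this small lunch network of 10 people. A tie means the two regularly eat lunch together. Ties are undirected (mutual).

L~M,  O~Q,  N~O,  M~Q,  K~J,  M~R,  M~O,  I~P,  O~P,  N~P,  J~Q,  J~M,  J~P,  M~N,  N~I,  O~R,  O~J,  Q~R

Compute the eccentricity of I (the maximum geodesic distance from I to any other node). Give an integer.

3

Distances from I: J:2, K:3, L:3, M:2, N:1, O:2, P:1, Q:3, R:3.
The largest is 3 (to Q, R, L, and K), so the eccentricity of I is 3.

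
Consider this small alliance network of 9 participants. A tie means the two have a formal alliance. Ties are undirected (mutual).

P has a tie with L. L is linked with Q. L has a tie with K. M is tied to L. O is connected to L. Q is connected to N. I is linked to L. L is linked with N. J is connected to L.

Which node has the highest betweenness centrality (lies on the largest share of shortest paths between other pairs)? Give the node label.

L

Unnormalized betweenness of each node: I:0, J:0, K:0, L:27, M:0, N:0, O:0, P:0, Q:0.
L has the largest value, 27, making it the main broker — the node through which the most shortest paths run.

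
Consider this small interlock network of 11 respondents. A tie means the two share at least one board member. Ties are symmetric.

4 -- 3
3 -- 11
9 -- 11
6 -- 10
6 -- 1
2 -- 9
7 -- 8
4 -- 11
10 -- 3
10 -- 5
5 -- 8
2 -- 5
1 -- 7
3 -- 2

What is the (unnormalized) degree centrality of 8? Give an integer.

2

8 is directly tied to 5 and 7. That is 2 neighbors, so the degree of 8 is 2.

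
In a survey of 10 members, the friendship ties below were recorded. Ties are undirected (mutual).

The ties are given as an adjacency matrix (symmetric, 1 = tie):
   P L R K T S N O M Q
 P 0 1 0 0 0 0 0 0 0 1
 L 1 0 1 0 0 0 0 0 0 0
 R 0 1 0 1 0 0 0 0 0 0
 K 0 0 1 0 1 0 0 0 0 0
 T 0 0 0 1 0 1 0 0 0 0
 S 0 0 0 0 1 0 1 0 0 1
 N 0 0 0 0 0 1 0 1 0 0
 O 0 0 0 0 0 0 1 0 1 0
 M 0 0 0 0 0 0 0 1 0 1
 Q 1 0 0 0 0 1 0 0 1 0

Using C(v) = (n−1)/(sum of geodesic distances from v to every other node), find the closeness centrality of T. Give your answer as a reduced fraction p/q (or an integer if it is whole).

Distances from T: K:1, L:3, M:3, N:2, O:3, P:3, Q:2, R:2, S:1. Sum = 20.
n = 10, so closeness = 9/20.

9/20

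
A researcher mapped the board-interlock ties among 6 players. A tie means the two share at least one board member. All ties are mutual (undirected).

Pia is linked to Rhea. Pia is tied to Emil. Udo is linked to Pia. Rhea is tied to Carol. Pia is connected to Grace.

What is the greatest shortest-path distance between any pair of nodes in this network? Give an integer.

Eccentricity of each node (its greatest distance to any other): Carol:3, Emil:3, Grace:3, Pia:2, Rhea:2, Udo:3.
The maximum eccentricity is 3, realized for instance by the pair Carol–Grace via Carol – Rhea – Pia – Grace. So the diameter is 3.

3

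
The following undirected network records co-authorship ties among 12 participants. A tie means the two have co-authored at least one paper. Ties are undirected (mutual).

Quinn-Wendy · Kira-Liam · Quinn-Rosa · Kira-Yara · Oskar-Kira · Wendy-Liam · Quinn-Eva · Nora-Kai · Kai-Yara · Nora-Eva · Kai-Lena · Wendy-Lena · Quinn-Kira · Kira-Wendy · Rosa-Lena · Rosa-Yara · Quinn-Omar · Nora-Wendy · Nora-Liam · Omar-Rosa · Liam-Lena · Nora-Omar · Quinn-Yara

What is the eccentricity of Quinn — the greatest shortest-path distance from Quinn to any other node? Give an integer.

Distances from Quinn: Eva:1, Kai:2, Kira:1, Lena:2, Liam:2, Nora:2, Omar:1, Oskar:2, Rosa:1, Wendy:1, Yara:1.
The largest is 2 (to Nora, Oskar, Liam, Lena, and Kai), so the eccentricity of Quinn is 2.

2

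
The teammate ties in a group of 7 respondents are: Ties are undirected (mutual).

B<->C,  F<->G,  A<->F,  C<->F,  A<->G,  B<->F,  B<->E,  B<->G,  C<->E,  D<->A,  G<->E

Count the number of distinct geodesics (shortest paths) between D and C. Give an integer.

The shortest distance is 3, and the only length-3 path is D–A–F–C. So there is exactly 1 shortest path.

1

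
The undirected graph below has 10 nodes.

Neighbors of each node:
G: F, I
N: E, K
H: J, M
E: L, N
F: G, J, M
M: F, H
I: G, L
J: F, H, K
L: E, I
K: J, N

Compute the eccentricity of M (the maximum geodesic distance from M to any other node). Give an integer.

5

Distances from M: E:5, F:1, G:2, H:1, I:3, J:2, K:3, L:4, N:4.
The largest is 5 (to E), so the eccentricity of M is 5.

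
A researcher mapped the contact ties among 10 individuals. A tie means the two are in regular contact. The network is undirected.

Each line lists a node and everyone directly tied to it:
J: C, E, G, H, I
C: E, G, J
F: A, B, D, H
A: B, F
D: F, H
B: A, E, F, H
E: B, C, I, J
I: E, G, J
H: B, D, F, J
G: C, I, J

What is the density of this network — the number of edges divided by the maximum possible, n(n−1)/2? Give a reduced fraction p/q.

There are 17 edges and 10 nodes, so the maximum possible is C(10,2) = 45.
Density = 17/45.

17/45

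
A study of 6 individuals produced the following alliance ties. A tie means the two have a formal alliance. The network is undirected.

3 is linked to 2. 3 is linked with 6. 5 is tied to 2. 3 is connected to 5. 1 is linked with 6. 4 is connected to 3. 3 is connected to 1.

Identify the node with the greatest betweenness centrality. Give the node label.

Unnormalized betweenness of each node: 1:0, 2:0, 3:8, 4:0, 5:0, 6:0.
3 has the largest value, 8, making it the main broker — the node through which the most shortest paths run.

3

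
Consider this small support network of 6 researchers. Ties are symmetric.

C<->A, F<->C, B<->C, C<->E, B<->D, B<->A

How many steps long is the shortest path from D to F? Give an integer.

One shortest route is D – B – C – F, which uses 3 edges, and at distance 2 from D we only reach {A, C}, which does not include F. So d(D,F) = 3.

3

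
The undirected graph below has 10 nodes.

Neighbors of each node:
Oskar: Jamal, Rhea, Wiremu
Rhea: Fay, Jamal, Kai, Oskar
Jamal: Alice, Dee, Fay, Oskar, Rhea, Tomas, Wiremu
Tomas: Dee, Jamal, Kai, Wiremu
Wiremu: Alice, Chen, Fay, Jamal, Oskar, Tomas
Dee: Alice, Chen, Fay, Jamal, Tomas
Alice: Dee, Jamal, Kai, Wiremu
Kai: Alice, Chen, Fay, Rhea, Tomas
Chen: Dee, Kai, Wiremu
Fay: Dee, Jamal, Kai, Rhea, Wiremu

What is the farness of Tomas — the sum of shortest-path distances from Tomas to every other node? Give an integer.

14

Distances from Tomas: Alice:2, Chen:2, Dee:1, Fay:2, Jamal:1, Kai:1, Oskar:2, Rhea:2, Wiremu:1.
Sum = 2 + 2 + 1 + 2 + 1 + 1 + 2 + 2 + 1 = 14.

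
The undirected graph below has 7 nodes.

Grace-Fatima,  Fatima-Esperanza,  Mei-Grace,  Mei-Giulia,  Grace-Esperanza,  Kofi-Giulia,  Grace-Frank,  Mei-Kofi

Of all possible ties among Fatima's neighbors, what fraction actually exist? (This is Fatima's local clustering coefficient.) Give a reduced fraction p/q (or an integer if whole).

Fatima's neighbors: Esperanza and Grace (k = 2).
Possible neighbor pairs: C(2,2) = 1. Edges among them: Esperanza–Grace → e = 1.
Clustering(Fatima) = 1/1.

1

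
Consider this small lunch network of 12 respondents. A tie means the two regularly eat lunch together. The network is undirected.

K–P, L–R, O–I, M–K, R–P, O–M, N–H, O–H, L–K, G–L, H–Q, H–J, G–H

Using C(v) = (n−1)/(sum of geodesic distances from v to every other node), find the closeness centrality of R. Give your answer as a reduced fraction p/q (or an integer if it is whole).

Distances from R: G:2, H:3, I:5, J:4, K:2, L:1, M:3, N:4, O:4, P:1, Q:4. Sum = 33.
n = 12, so closeness = 11/33 = 1/3.

1/3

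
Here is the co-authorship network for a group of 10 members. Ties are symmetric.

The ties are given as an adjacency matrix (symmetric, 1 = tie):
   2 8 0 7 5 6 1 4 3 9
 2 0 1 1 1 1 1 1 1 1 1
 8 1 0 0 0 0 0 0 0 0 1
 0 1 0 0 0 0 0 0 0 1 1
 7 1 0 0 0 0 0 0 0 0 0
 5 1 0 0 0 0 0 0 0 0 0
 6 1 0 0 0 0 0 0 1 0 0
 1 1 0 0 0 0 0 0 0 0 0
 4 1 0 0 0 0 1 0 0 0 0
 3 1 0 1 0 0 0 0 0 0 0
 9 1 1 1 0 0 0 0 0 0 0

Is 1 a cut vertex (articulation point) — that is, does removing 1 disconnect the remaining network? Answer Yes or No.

No

Even without 1, every remaining node can still reach every other (the residual graph is connected), so 1 is not a cut vertex.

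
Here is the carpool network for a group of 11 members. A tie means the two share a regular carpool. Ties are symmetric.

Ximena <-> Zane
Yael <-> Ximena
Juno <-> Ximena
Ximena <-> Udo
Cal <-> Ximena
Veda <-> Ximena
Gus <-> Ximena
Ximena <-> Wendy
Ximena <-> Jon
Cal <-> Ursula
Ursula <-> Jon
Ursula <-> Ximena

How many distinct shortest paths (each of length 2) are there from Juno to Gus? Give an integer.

1

The shortest distance is 2, and the only length-2 path is Juno–Ximena–Gus. So there is exactly 1 shortest path.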